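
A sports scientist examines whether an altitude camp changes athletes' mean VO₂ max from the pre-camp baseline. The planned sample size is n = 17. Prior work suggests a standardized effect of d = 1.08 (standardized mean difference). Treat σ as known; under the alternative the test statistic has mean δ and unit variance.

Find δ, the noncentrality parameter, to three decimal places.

δ ≈ 4.453

δ = d·√n = 1.08 × √17 = 4.4530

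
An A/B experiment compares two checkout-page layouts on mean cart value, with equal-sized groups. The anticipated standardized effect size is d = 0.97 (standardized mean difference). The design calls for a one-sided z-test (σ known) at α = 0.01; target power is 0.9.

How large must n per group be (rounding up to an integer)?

Set Φ(δ − 2.326) = 0.9; then δ − 2.326 = Φ⁻¹(0.9) = 1.282, giving δ = 3.608.
δ = d·√(n/2) ⇒ n = 2(δ/d)² = 2 × (3.608 / 0.97)² = 27.67.
Rounding up, n = 28 per group.

n = 28 per group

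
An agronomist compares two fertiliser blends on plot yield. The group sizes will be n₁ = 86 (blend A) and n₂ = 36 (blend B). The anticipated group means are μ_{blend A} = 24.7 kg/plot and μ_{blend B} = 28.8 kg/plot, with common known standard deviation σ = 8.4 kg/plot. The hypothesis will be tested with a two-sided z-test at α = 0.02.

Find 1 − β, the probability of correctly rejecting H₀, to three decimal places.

Power ≈ 0.553

Standardized effect: d = |μ_{blend A} − μ_{blend B}| / σ = |24.7 − 28.8| / 8.4 = 0.4881
Noncentrality parameter: δ = d / √(1/n₁ + 1/n₂) = 0.4881 / √(1/86 + 1/36) = 2.4588
Two-sided α = 0.02 → critical value z_{0.01} = 2.326.
Power = Φ(δ − 2.326) + Φ(−δ − 2.326) = Φ(0.132) + Φ(-4.785) = 0.5527 + 0.0000 = 0.5527.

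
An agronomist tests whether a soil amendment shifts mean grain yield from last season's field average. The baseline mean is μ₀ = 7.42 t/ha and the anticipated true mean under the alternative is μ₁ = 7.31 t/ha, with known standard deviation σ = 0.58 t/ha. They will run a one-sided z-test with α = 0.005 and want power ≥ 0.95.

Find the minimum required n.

Standardized effect: d = |μ₁ − μ₀| / σ = |7.31 − 7.42| / 0.58 = 0.1897
Set Φ(δ − 2.576) = 0.95; then δ − 2.576 = Φ⁻¹(0.95) = 1.645, giving δ = 4.221.
δ = d·√n ⇒ n = (δ/d)² = (4.221 / 0.1897)² = 495.26.
Rounding up, n = 496.

n = 496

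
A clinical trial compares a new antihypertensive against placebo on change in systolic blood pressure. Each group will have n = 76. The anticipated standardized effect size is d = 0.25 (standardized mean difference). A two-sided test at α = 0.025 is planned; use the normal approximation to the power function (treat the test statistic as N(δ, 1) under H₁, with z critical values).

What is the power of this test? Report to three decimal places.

Power ≈ 0.242

Noncentrality parameter: λ = d·√(n/2) = 0.25 × √(76/2) = 1.5411
Critical value for a two-sided test at α = 0.025: z_{α/2} = 2.241.
Power = Φ(λ − 2.241) + Φ(−λ − 2.241) = Φ(-0.700) + Φ(-3.783) = 0.2419 + 0.0001 = 0.2419.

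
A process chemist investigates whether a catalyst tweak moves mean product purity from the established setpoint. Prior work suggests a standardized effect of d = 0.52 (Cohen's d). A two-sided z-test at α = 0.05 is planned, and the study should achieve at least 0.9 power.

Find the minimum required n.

For power 0.9 need Φ(δ − z_{0.025}) = 0.9, so δ = z_{0.025} + z_{0.10} = 1.960 + 1.282 = 3.242.
(Ignoring the negligible lower-tail rejection probability gives the usual closed-form inversion.)
δ = d·√n ⇒ n = (δ/d)² = (3.242 / 0.52)² = 38.86.
Rounding up, n = 39.

n = 39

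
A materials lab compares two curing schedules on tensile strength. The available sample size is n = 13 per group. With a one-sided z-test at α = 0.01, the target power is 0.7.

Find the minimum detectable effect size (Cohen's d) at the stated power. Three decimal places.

d ≈ 1.118

Need Φ(δ − 2.326) = 0.7, so δ = 2.326 + 0.524 = 2.851.
δ = d·√(n/2) ⇒ d = δ/√(n/2) = 2.851/√(13/2) = 1.1182.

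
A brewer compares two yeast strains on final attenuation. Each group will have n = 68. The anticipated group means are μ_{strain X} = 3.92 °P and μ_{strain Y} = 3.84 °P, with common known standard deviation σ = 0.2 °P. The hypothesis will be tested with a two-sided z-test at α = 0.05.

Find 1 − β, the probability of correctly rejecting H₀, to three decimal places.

Standardized effect: d = |μ_{strain X} − μ_{strain Y}| / σ = |3.92 − 3.84| / 0.2 = 0.4000
Noncentrality parameter: δ = d·√(n/2) = 0.4000 × √(68/2) = 2.3324
Two-sided α = 0.05 → critical value z_{0.025} = 1.960.
Power = Φ(δ − 1.960) + Φ(−δ − 1.960) = Φ(0.372) + Φ(-4.292) = 0.6452 + 0.0000 = 0.6452.

Power ≈ 0.645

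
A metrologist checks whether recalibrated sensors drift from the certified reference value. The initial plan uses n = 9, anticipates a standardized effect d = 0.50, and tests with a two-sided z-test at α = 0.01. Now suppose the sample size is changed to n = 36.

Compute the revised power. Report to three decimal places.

With n = 36: δ = d·√n = 0.50 × √36 = 3.0000. Critical value z_{0.005} = 2.576.
Revised power = Φ(δ − 2.576) + Φ(−δ − 2.576) = Φ(0.424) + Φ(-5.576) = 0.6643 + 0.0000 = 0.6643.

Power ≈ 0.664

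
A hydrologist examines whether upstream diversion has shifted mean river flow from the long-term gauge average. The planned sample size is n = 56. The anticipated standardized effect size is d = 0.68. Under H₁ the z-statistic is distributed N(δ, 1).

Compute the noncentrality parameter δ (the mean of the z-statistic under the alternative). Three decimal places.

δ = d·√n = 0.68 × √56 = 5.0887

δ ≈ 5.089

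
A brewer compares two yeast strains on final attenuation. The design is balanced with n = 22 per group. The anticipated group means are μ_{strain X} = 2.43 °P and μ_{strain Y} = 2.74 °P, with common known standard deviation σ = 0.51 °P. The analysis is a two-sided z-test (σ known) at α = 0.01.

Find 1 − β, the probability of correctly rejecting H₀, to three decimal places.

Power ≈ 0.288

Standardized effect: d = |μ_{strain X} − μ_{strain Y}| / σ = |2.43 − 2.74| / 0.51 = 0.6078
Noncentrality parameter: δ = d·√(n/2) = 0.6078 × √(22/2) = 2.0160
Critical value for a two-sided test at α = 0.01: z_{α/2} = 2.576.
Power = Φ(δ − 2.576) + Φ(−δ − 2.576) = Φ(-0.560) + Φ(-4.592) = 0.2878 + 0.0000 = 0.2878.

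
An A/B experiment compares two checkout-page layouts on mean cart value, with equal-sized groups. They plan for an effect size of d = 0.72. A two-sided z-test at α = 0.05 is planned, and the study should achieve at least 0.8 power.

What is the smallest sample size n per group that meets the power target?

n = 31 per group

Set Φ(δ − 1.960) = 0.8; then δ − 1.960 = Φ⁻¹(0.8) = 0.842, giving δ = 2.802.
(The Φ(−δ − z_{α/2}) term is vanishingly small for δ > 0 and is dropped in the standard sample-size formula.)
δ = d·√(n/2) ⇒ n = 2(δ/d)² = 2 × (2.802 / 0.72)² = 30.28.
Round up to the next whole unit.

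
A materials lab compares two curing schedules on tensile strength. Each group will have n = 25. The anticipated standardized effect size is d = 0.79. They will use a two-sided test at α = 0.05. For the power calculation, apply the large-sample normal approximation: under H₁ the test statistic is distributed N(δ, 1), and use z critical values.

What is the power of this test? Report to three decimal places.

Noncentrality parameter: δ = d·√(n/2) = 0.79 × √(25/2) = 2.7931
Critical value for a two-sided test at α = 0.05: z_{α/2} = 1.960.
Power = Φ(δ − 1.960) + Φ(−δ − 1.960) = Φ(0.833) + Φ(-4.753) = 0.7976 + 0.0000 = 0.7976.

Power ≈ 0.798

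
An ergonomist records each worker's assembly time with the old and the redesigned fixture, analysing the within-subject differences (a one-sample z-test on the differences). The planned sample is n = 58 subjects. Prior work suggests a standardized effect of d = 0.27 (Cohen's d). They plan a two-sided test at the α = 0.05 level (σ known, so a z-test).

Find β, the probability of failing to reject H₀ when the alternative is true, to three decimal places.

Noncentrality parameter: δ = d·√n = 0.27 × √58 = 2.0563
Critical value for a two-sided test at α = 0.05: z_{α/2} = 1.960.
Power = Φ(δ − 1.960) + Φ(−δ − 1.960) = Φ(0.096) + Φ(-4.016) = 0.5384 + 0.0000 = 0.5384.
Type II error: β = 1 − power = 1 − 0.5384 = 0.4616.

β ≈ 0.462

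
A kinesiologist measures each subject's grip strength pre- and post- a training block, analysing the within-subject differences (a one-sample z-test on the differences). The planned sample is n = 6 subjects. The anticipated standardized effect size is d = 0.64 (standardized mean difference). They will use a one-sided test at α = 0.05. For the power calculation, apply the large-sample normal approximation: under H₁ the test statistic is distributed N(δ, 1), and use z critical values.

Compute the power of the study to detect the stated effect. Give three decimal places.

Noncentrality parameter: δ = d·√n = 0.64 × √6 = 1.5677
One-sided α = 0.05 → critical value z_{0.05} = 1.645.
Power = P(Z > 1.645 − δ) = Φ(-0.077) = 0.4692.

Power ≈ 0.469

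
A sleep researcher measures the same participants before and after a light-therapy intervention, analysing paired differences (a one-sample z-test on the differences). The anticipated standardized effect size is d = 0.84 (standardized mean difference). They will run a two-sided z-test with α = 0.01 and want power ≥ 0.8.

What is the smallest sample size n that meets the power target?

Set Φ(δ − 2.576) = 0.8; then δ − 2.576 = Φ⁻¹(0.8) = 0.842, giving δ = 3.417.
(Ignoring the negligible lower-tail rejection probability gives the usual closed-form inversion.)
δ = d·√n ⇒ n = (δ/d)² = (3.417 / 0.84)² = 16.55.
Round up to the next whole unit.

n = 17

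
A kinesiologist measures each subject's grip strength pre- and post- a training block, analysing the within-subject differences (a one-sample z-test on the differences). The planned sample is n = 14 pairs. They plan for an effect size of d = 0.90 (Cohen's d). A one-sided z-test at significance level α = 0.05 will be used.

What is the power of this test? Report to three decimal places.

Power ≈ 0.958

Noncentrality parameter: δ = d·√n = 0.90 × √14 = 3.3675
One-sided α = 0.05 → critical value z_{0.05} = 1.645.
Power = P(Z > 1.645 − δ) = Φ(1.723) = 0.9575.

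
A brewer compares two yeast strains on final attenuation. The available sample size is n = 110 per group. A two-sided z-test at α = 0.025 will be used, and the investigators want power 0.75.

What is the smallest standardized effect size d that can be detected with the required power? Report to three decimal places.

d ≈ 0.393

Required noncentrality: δ = z_{0.0125} + z_{0.25} = 2.241 + 0.674 = 2.916.
(The second rejection-region term Φ(−δ − z_{α/2}) is negligible and dropped.)
δ = d·√(n/2) ⇒ d = δ/√(n/2) = 2.916/√(110/2) = 0.3932.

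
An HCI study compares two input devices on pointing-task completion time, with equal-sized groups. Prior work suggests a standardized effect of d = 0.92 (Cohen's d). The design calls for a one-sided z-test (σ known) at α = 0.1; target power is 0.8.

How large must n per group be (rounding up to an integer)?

For power 0.8 need Φ(δ − z_{0.1}) = 0.8, so δ = z_{0.1} + z_{0.20} = 1.282 + 0.842 = 2.123.
δ = d·√(n/2) ⇒ n = 2(δ/d)² = 2 × (2.123 / 0.92)² = 10.65.
Rounding up, n = 11 per group.

n = 11 per group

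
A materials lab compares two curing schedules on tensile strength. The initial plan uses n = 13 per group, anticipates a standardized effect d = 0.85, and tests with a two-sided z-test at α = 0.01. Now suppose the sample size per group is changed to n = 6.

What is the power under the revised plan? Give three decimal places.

Power ≈ 0.135

With n = 6 per group: δ = d·√(n/2) = 0.85 × √(6/2) = 1.4722. Critical value z_{0.005} = 2.576.
Revised power = Φ(δ − 2.576) + Φ(−δ − 2.576) = Φ(-1.104) + Φ(-4.048) = 0.1349 + 0.0000 = 0.1349.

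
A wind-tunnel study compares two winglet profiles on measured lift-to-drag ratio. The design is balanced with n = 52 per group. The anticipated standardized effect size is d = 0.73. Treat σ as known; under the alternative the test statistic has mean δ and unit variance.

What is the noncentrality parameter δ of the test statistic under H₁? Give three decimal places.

δ = d·√(n/2) = 0.73 × √(52/2) = 3.7223

δ ≈ 3.722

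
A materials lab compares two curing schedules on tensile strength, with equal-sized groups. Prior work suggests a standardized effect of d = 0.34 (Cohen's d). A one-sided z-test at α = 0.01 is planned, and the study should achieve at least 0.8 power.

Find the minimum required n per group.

For power 0.8 need Φ(δ − z_{0.01}) = 0.8, so δ = z_{0.01} + z_{0.20} = 2.326 + 0.842 = 3.168.
δ = d·√(n/2) ⇒ n = 2(δ/d)² = 2 × (3.168 / 0.34)² = 173.63.
Round up to the next whole unit.

n = 174 per group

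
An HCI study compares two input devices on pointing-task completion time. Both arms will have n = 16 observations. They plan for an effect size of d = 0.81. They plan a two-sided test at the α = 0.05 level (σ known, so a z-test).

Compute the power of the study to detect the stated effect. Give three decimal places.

Power ≈ 0.630

Noncentrality parameter: δ = d·√(n/2) = 0.81 × √(16/2) = 2.2910
Two-sided α = 0.05 → critical value z_{0.025} = 1.960.
Power = Φ(δ − 1.960) + Φ(−δ − 1.960) = Φ(0.331) + Φ(-4.251) = 0.6297 + 0.0000 = 0.6297.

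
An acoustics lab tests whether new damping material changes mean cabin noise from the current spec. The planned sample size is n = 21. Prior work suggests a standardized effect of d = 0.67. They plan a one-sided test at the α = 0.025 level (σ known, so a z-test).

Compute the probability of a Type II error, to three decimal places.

β ≈ 0.133

Noncentrality parameter: δ = d·√n = 0.67 × √21 = 3.0703
One-sided α = 0.025 → critical value z_{0.025} = 1.960.
Power = Φ(δ − 1.960) = Φ(1.110) = 0.8666.
Type II error: β = 1 − power = 1 − 0.8666 = 0.1334.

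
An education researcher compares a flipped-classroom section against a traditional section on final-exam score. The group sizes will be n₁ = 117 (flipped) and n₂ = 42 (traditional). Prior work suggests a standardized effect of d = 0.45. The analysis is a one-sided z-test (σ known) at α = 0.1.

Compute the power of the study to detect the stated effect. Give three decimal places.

Power ≈ 0.889

Noncentrality parameter: δ = d / √(1/n₁ + 1/n₂) = 0.45 / √(1/117 + 1/42) = 2.5017
One-sided α = 0.1 → critical value z_{0.1} = 1.282.
Power = Φ(δ − 1.282) = Φ(1.220) = 0.8888.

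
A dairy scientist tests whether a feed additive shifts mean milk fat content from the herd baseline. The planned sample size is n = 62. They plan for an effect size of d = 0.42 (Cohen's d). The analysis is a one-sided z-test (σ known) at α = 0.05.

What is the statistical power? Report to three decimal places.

Noncentrality parameter: δ = d·√n = 0.42 × √62 = 3.3071
One-sided α = 0.05 → critical value z_{0.05} = 1.645.
Power = Φ(δ − 1.645) = Φ(1.662) = 0.9518.

Power ≈ 0.952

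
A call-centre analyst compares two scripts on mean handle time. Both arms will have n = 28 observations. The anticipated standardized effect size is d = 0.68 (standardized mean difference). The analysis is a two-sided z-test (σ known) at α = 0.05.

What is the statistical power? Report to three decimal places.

Power ≈ 0.721

Noncentrality parameter: δ = d·√(n/2) = 0.68 × √(28/2) = 2.5443
Critical value for a two-sided test at α = 0.05: z_{α/2} = 1.960.
Power = Φ(δ − 1.960) + Φ(−δ − 1.960) = Φ(0.584) + Φ(-4.504) = 0.7205 + 0.0000 = 0.7205.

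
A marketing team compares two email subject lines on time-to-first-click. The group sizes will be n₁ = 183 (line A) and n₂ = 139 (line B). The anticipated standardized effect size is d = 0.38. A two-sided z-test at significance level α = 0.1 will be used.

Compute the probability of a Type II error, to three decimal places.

Noncentrality parameter: δ = d / √(1/n₁ + 1/n₂) = 0.38 / √(1/183 + 1/139) = 3.3774
Two-sided α = 0.1 → critical value z_{0.05} = 1.645.
Power = Φ(δ − 1.645) + Φ(−δ − 1.645) = Φ(1.733) + Φ(-5.022) = 0.9584 + 0.0000 = 0.9584.
Type II error: β = 1 − power = 1 − 0.9584 = 0.0416.

β ≈ 0.042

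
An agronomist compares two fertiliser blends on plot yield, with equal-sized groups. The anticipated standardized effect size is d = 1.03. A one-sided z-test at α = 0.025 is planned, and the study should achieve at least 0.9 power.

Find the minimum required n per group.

For power 0.9 need Φ(δ − z_{0.025}) = 0.9, so δ = z_{0.025} + z_{0.10} = 1.960 + 1.282 = 3.242.
δ = d·√(n/2) ⇒ n = 2(δ/d)² = 2 × (3.242 / 1.03)² = 19.81.
Rounding up, n = 20 per group.

n = 20 per group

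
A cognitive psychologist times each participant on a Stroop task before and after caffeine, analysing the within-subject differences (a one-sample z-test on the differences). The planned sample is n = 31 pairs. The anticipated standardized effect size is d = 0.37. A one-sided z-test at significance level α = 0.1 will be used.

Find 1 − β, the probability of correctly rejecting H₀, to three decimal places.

Power ≈ 0.782

Noncentrality parameter: δ = d·√n = 0.37 × √31 = 2.0601
One-sided α = 0.1 → critical value z_{0.1} = 1.282.
Power = Φ(δ − 1.282) = Φ(0.779) = 0.7819.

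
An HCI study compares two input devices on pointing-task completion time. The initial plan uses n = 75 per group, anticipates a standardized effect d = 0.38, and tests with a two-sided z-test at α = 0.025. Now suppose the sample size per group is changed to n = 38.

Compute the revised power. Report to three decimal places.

Power ≈ 0.279

With n = 38 per group: δ = d·√(n/2) = 0.38 × √(38/2) = 1.6564. Critical value z_{0.0125} = 2.241.
Revised power = Φ(δ − 2.241) + Φ(−δ − 2.241) = Φ(-0.585) + Φ(-3.898) = 0.2793 + 0.0000 = 0.2793.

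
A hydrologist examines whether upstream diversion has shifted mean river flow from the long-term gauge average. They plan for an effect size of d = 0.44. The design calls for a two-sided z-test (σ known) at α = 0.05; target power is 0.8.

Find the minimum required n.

n = 41

For power 0.8 need Φ(δ − z_{0.025}) = 0.8, so δ = z_{0.025} + z_{0.20} = 1.960 + 0.842 = 2.802.
(For δ > 0 the lower-tail rejection region contributes negligibly to power, so the one-term inversion is standard.)
δ = d·√n ⇒ n = (δ/d)² = (2.802 / 0.44)² = 40.54.
Rounding up, n = 41.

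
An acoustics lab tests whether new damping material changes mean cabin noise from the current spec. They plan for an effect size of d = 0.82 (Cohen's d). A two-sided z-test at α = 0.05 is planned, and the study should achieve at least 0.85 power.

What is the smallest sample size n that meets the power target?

n = 14

Set Φ(δ − 1.960) = 0.85; then δ − 1.960 = Φ⁻¹(0.85) = 1.036, giving δ = 2.996.
(Ignoring the negligible lower-tail rejection probability gives the usual closed-form inversion.)
δ = d·√n ⇒ n = (δ/d)² = (2.996 / 0.82)² = 13.35.
Rounding up, n = 14.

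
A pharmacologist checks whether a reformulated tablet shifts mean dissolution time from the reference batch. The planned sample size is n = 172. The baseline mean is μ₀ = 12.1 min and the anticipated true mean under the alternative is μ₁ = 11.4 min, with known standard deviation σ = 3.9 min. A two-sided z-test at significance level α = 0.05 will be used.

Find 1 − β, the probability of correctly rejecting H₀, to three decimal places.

Power ≈ 0.653

Standardized effect: d = |μ₁ − μ₀| / σ = |11.4 − 12.1| / 3.9 = 0.1795
Noncentrality parameter: δ = d·√n = 0.1795 × √172 = 2.3540
Two-sided α = 0.05 → critical value z_{0.025} = 1.960.
Power = Φ(δ − 1.960) + Φ(−δ − 1.960) = Φ(0.394) + Φ(-4.314) = 0.6532 + 0.0000 = 0.6532.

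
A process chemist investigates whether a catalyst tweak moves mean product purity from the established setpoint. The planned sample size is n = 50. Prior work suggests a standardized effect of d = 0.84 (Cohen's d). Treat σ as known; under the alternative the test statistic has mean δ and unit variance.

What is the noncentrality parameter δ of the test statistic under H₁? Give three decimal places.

δ ≈ 5.940

δ = d·√n = 0.84 × √50 = 5.9397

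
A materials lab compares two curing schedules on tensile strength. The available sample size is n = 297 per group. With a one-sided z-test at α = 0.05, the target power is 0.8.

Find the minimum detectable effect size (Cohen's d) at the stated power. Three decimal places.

Need Φ(δ − 1.645) = 0.8, so δ = 1.645 + 0.842 = 2.486.
δ = d·√(n/2) ⇒ d = δ/√(n/2) = 2.486/√(297/2) = 0.2040.

d ≈ 0.204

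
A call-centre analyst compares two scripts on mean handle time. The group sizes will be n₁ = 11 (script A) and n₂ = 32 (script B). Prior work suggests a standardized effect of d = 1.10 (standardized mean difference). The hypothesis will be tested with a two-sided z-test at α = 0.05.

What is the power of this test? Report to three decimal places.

Noncentrality parameter: δ = d / √(1/n₁ + 1/n₂) = 1.10 / √(1/11 + 1/32) = 3.1472
Two-sided α = 0.05 → critical value z_{0.025} = 1.960.
Power = Φ(δ − 1.960) + Φ(−δ − 1.960) = Φ(1.187) + Φ(-5.107) = 0.8824 + 0.0000 = 0.8824.

Power ≈ 0.882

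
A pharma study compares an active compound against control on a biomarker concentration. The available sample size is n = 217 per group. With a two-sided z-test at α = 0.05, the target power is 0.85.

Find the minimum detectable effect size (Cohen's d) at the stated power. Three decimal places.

d ≈ 0.288

Required noncentrality: δ = z_{0.025} + z_{0.15} = 1.960 + 1.036 = 2.996.
(Lower-tail contribution to power is negligible for δ > 0.)
δ = d·√(n/2) ⇒ d = δ/√(n/2) = 2.996/√(217/2) = 0.2877.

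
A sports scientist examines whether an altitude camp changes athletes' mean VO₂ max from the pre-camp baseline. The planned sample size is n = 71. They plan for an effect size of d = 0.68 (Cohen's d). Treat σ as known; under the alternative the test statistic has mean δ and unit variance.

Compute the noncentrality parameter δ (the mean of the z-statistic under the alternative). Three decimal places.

δ ≈ 5.730

The noncentrality parameter scales effect size by the design's sample-size factor: δ = d·√n = 0.68 × √71 = 5.7298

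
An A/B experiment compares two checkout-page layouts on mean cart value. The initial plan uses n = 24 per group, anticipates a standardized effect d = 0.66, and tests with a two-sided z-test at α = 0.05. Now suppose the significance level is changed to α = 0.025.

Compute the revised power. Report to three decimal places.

δ = d·√(n/2) = 0.66 × √(24/2) = 2.2863 (unchanged). New critical value: z_{0.0125} = 2.241.
Revised power = Φ(δ − 2.241) + Φ(−δ − 2.241) = Φ(0.045) + Φ(-4.528) = 0.5179 + 0.0000 = 0.5179.

Power ≈ 0.518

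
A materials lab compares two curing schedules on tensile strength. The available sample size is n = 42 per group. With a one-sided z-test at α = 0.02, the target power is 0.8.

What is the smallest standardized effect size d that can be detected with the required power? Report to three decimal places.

d ≈ 0.632

Required noncentrality: δ = z_{0.02} + z_{0.20} = 2.054 + 0.842 = 2.895.
δ = d·√(n/2) ⇒ d = δ/√(n/2) = 2.895/√(42/2) = 0.6318.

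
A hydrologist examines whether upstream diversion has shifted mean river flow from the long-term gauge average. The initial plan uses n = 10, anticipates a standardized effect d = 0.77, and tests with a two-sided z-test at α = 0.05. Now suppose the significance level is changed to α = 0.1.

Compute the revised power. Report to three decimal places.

δ = d·√n = 0.77 × √10 = 2.4350 (unchanged). New critical value: z_{0.05} = 1.645.
Revised power = Φ(δ − 1.645) + Φ(−δ − 1.645) = Φ(0.790) + Φ(-4.080) = 0.7853 + 0.0000 = 0.7853.

Power ≈ 0.785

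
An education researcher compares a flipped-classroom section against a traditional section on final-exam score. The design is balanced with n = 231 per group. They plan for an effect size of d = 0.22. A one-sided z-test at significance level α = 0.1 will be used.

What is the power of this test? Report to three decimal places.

Noncentrality parameter: λ = d·√(n/2) = 0.22 × √(231/2) = 2.3644
Critical value for a one-sided test at α = 0.1: z_α = 1.282.
Power = P(Z > 1.282 − λ) = Φ(1.083) = 0.8606.

Power ≈ 0.861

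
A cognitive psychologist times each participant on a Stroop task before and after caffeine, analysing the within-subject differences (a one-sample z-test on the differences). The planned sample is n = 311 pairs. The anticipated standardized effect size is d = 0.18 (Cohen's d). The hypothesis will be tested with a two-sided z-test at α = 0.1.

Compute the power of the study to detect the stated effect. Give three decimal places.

Noncentrality parameter: δ = d·√n = 0.18 × √311 = 3.1743
Two-sided α = 0.1 → critical value z_{0.05} = 1.645.
Power = Φ(δ − 1.645) + Φ(−δ − 1.645) = Φ(1.529) + Φ(-4.819) = 0.9369 + 0.0000 = 0.9369.

Power ≈ 0.937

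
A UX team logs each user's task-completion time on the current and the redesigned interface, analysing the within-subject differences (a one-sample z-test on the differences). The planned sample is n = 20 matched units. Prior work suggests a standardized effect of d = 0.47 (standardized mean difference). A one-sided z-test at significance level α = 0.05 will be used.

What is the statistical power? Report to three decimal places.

Noncentrality parameter: δ = d·√n = 0.47 × √20 = 2.1019
One-sided α = 0.05 → critical value z_{0.05} = 1.645.
Power = P(Z > 1.645 − δ) = Φ(0.457) = 0.6762.

Power ≈ 0.676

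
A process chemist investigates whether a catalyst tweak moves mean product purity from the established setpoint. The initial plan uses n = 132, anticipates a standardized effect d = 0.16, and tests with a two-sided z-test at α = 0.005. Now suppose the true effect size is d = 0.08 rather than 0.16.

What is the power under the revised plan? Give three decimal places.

Power ≈ 0.030

With d = 0.08: δ = d·√n = 0.08 × √132 = 0.9191. Critical value z_{0.0025} = 2.807.
Revised power = Φ(δ − 2.807) + Φ(−δ − 2.807) = Φ(-1.888) + Φ(-3.726) = 0.0295 + 0.0001 = 0.0296.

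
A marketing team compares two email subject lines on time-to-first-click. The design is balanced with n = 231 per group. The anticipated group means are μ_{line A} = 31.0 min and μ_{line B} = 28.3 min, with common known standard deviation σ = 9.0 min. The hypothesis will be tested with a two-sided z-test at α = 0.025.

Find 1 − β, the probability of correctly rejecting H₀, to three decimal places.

Standardized effect: d = |μ_{line A} − μ_{line B}| / σ = |31.0 − 28.3| / 9.0 = 0.3000
Noncentrality parameter: δ = d·√(n/2) = 0.3000 × √(231/2) = 3.2241
Two-sided α = 0.025 → critical value z_{0.0125} = 2.241.
Power = Φ(δ − 2.241) + Φ(−δ − 2.241) = Φ(0.983) + Φ(-5.466) = 0.8371 + 0.0000 = 0.8371.

Power ≈ 0.837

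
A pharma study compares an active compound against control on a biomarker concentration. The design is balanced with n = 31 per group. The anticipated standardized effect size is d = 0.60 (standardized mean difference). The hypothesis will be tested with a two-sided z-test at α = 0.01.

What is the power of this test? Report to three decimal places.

Power ≈ 0.415

Noncentrality parameter: δ = d·√(n/2) = 0.60 × √(31/2) = 2.3622
Two-sided α = 0.01 → critical value z_{0.005} = 2.576.
Power = Φ(δ − 2.576) + Φ(−δ − 2.576) = Φ(-0.214) + Φ(-4.938) = 0.4154 + 0.0000 = 0.4154.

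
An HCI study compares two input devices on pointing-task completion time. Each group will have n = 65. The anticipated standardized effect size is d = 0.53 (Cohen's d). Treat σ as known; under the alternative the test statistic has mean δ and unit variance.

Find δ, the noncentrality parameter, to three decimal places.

The noncentrality parameter scales effect size by the design's sample-size factor: δ = d·√(n/2) = 0.53 × √(65/2) = 3.0215

δ ≈ 3.021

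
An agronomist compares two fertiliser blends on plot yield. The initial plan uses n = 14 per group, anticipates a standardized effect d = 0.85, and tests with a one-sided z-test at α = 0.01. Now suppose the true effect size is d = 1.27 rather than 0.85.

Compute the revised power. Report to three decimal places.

With d = 1.27: δ = d·√(n/2) = 1.27 × √(14/2) = 3.3601. Critical value z_{0.01} = 2.326.
Revised power = P(Z > 2.326 − δ) = Φ(1.034) = 0.8494.

Power ≈ 0.849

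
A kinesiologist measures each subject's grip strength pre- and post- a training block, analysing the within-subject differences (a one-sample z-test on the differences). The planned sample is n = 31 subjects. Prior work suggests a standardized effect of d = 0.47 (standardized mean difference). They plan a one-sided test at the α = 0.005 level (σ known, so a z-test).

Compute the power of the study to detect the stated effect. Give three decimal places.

Noncentrality parameter: δ = d·√n = 0.47 × √31 = 2.6168
Critical value for a one-sided test at α = 0.005: z_α = 2.576.
Power = Φ(δ − 2.576) = Φ(0.041) = 0.5164.

Power ≈ 0.516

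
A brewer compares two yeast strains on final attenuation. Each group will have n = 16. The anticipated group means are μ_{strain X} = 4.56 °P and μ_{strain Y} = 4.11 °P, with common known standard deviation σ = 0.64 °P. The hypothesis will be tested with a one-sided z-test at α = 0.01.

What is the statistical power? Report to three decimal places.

Standardized effect: d = |μ_{strain X} − μ_{strain Y}| / σ = |4.56 − 4.11| / 0.64 = 0.7031
Noncentrality parameter: δ = d·√(n/2) = 0.7031 × √(16/2) = 1.9887
One-sided α = 0.01 → critical value z_{0.01} = 2.326.
Power = Φ(δ − 2.326) = Φ(-0.338) = 0.3678.

Power ≈ 0.368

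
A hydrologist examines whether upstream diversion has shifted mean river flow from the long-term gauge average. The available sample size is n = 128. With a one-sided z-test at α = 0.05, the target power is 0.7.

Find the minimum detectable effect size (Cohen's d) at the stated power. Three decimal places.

d ≈ 0.192

Need Φ(δ − 1.645) = 0.7, so δ = 1.645 + 0.524 = 2.169.
δ = d·√n ⇒ d = δ/√n = 2.169/√128 = 0.1917.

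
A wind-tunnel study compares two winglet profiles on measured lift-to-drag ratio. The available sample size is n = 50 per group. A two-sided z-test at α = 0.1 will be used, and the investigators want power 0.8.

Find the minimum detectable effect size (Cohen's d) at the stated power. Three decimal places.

d ≈ 0.497

Required noncentrality: δ = z_{0.05} + z_{0.20} = 1.645 + 0.842 = 2.486.
(The second rejection-region term Φ(−δ − z_{α/2}) is negligible and dropped.)
δ = d·√(n/2) ⇒ d = δ/√(n/2) = 2.486/√(50/2) = 0.4973.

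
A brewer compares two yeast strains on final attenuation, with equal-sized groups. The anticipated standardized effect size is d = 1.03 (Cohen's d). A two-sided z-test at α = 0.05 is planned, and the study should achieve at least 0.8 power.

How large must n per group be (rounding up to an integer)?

n = 15 per group

Set Φ(δ − 1.960) = 0.8; then δ − 1.960 = Φ⁻¹(0.8) = 0.842, giving δ = 2.802.
(Ignoring the negligible lower-tail rejection probability gives the usual closed-form inversion.)
δ = d·√(n/2) ⇒ n = 2(δ/d)² = 2 × (2.802 / 1.03)² = 14.80.
Round up to the next whole unit.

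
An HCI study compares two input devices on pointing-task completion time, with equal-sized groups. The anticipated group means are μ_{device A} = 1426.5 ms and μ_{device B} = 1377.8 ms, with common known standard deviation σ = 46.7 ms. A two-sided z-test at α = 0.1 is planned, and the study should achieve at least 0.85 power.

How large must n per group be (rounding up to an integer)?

Standardized effect: d = |μ_{device A} − μ_{device B}| / σ = |1426.5 − 1377.8| / 46.7 = 1.0428
Set Φ(δ − 1.645) = 0.85; then δ − 1.645 = Φ⁻¹(0.85) = 1.036, giving δ = 2.681.
(The Φ(−δ − z_{α/2}) term is vanishingly small for δ > 0 and is dropped in the standard sample-size formula.)
δ = d·√(n/2) ⇒ n = 2(δ/d)² = 2 × (2.681 / 1.0428)² = 13.22.
Rounding up, n = 14 per group.

n = 14 per group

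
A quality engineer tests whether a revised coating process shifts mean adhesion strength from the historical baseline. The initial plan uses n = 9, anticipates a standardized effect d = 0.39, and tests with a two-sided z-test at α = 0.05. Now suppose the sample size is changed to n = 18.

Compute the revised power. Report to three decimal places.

Power ≈ 0.380

With n = 18: δ = d·√n = 0.39 × √18 = 1.6546. Critical value z_{0.025} = 1.960.
Revised power = Φ(δ − 1.960) + Φ(−δ − 1.960) = Φ(-0.305) + Φ(-3.615) = 0.3801 + 0.0002 = 0.3802.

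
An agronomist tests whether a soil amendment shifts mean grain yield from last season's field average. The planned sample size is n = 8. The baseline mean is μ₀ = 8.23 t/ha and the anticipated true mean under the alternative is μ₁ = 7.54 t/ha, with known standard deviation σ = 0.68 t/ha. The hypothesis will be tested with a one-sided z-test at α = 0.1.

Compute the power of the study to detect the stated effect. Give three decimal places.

Standardized effect: d = |μ₁ − μ₀| / σ = |7.54 − 8.23| / 0.68 = 1.0147
Noncentrality parameter: δ = d·√n = 1.0147 × √8 = 2.8700
One-sided α = 0.1 → critical value z_{0.1} = 1.282.
Power = P(Z > 1.282 − δ) = Φ(1.588) = 0.9439.

Power ≈ 0.944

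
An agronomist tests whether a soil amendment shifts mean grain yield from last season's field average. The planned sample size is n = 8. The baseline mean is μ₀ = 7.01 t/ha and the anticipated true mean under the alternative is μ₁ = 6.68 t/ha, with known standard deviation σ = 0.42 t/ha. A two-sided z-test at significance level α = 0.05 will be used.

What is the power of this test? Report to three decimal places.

Power ≈ 0.603

Standardized effect: d = |μ₁ − μ₀| / σ = |6.68 − 7.01| / 0.42 = 0.7857
Noncentrality parameter: λ = d·√n = 0.7857 × √8 = 2.2223
Two-sided α = 0.05 → critical value z_{0.025} = 1.960.
Power = Φ(λ − 1.960) + Φ(−λ − 1.960) = Φ(0.262) + Φ(-4.182) = 0.6035 + 0.0000 = 0.6035.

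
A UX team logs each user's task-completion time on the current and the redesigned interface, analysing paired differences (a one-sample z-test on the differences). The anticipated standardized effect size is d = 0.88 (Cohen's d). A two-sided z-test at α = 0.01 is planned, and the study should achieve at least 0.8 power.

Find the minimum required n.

n = 16

For power 0.8 need Φ(δ − z_{0.005}) = 0.8, so δ = z_{0.005} + z_{0.20} = 2.576 + 0.842 = 3.417.
(Ignoring the negligible lower-tail rejection probability gives the usual closed-form inversion.)
δ = d·√n ⇒ n = (δ/d)² = (3.417 / 0.88)² = 15.08.
Round up to the next whole unit.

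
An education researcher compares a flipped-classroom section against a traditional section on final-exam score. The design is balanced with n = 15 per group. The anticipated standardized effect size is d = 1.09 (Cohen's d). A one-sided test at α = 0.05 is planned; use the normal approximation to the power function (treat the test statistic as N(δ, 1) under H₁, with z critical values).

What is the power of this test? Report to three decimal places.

Power ≈ 0.910

Noncentrality parameter: δ = d·√(n/2) = 1.09 × √(15/2) = 2.9851
One-sided α = 0.05 → critical value z_{0.05} = 1.645.
Power = P(Z > 1.645 − δ) = Φ(1.340) = 0.9099.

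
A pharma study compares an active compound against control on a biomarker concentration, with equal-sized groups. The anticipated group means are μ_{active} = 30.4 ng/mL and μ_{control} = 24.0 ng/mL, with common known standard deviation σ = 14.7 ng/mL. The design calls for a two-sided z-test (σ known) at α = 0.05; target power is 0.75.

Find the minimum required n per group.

Standardized effect: d = |μ_{active} − μ_{control}| / σ = |30.4 − 24.0| / 14.7 = 0.4354
For power 0.75 need Φ(δ − z_{0.025}) = 0.75, so δ = z_{0.025} + z_{0.25} = 1.960 + 0.674 = 2.634.
(For δ > 0 the lower-tail rejection region contributes negligibly to power, so the one-term inversion is standard.)
δ = d·√(n/2) ⇒ n = 2(δ/d)² = 2 × (2.634 / 0.4354)² = 73.23.
Rounding up, n = 74 per group.

n = 74 per group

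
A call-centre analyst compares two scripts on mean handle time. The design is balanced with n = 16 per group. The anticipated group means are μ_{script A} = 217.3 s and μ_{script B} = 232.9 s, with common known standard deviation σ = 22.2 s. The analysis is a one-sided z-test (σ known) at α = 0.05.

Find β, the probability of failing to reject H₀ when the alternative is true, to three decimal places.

Standardized effect: d = |μ_{script A} − μ_{script B}| / σ = |217.3 − 232.9| / 22.2 = 0.7027
Noncentrality parameter: δ = d·√(n/2) = 0.7027 × √(16/2) = 1.9875
One-sided α = 0.05 → critical value z_{0.05} = 1.645.
Power = Φ(δ − 1.645) = Φ(0.343) = 0.6341.
Type II error: β = 1 − power = 1 − 0.6341 = 0.3659.

β ≈ 0.366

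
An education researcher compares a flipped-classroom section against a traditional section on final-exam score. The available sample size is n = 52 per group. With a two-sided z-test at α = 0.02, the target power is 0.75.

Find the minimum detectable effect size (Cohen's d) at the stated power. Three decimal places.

Need Φ(δ − 2.326) = 0.75, so δ = 2.326 + 0.674 = 3.001.
(Lower-tail contribution to power is negligible for δ > 0.)
δ = d·√(n/2) ⇒ d = δ/√(n/2) = 3.001/√(52/2) = 0.5885.

d ≈ 0.589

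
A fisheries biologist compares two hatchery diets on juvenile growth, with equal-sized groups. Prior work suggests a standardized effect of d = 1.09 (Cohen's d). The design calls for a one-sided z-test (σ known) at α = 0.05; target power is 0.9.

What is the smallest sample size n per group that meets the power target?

Set Φ(δ − 1.645) = 0.9; then δ − 1.645 = Φ⁻¹(0.9) = 1.282, giving δ = 2.926.
δ = d·√(n/2) ⇒ n = 2(δ/d)² = 2 × (2.926 / 1.09)² = 14.42.
Rounding up, n = 15 per group.

n = 15 per group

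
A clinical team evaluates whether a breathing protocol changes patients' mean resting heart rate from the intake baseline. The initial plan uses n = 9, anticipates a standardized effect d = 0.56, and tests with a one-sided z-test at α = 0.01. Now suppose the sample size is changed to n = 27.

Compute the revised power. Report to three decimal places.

Power ≈ 0.720

With n = 27: δ = d·√n = 0.56 × √27 = 2.9098. Critical value z_{0.01} = 2.326.
Revised power = Φ(δ − 2.326) = Φ(0.583) = 0.7202.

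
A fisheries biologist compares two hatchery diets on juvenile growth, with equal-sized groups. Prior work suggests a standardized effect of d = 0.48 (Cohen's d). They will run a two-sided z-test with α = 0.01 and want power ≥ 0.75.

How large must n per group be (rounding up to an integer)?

Set Φ(δ − 2.576) = 0.75; then δ − 2.576 = Φ⁻¹(0.75) = 0.674, giving δ = 3.250.
(The Φ(−δ − z_{α/2}) term is vanishingly small for δ > 0 and is dropped in the standard sample-size formula.)
δ = d·√(n/2) ⇒ n = 2(δ/d)² = 2 × (3.250 / 0.48)² = 91.71.
Round up to the next whole unit.

n = 92 per group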